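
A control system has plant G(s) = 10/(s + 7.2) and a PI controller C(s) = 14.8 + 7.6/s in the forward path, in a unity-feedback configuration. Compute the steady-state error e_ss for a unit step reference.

The open loop C(s)G(s) has a pole at the origin (type 1), so the static position error constant is infinite and e_ss = 1/(1+∞) = 0.

0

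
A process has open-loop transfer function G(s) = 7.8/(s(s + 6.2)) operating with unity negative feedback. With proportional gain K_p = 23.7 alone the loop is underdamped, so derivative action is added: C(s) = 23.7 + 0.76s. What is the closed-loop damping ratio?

ζ = 0.446

Forward path: (23.7 + 0.76s)·7.8/(s(s+6.2)). The closed-loop characteristic equation is s² + (6.2 + 7.8·0.76)s + 7.8·23.7 = 0.
That is s² + 12.13s + 184.9 = 0, so ω_n = 13.6 rad/s and ζ = 12.13/(2·13.6) = 0.446.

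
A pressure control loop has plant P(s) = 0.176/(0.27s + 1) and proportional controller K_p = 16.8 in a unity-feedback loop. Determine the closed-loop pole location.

Closed loop: T(s) = K_p·P/(1+K_p·P) = 2.957/(0.27s + 1 + 2.957), with pole at s = −(1 + 2.957)/0.27 = −14.65.

s = -14.65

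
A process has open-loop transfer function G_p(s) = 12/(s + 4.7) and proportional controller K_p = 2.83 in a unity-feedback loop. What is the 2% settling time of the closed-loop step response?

Closed-loop transfer function: T(s) = K_p·G_p(s)/(1 + K_p·G_p(s)) = 33.96/(s + 4.7 + 33.96) = 33.96/(s + 38.66).
Time constant τ = 1/38.66 = 0.02587 s, so the 2% settling time is about 4τ = 0.103 s.

T_s ≈ 0.103 s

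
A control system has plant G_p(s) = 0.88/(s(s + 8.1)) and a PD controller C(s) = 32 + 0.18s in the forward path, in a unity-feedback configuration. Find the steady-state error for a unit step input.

The open loop C(s)G_p(s) has a pole at the origin (type 1), so the static position error constant is infinite and e_ss = 1/(1+∞) = 0.

0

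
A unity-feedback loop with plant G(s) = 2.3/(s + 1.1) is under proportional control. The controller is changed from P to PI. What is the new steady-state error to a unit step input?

The integrator makes K_pos = lim_{s→0} C(s)G(s) infinite, so e_ss = 1/(1+K_pos) = 0.

0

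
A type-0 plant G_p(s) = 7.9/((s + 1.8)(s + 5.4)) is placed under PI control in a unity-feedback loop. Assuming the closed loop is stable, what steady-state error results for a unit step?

0

The PI controller's integrator makes the forward path type 1, so e_ss to a step is zero.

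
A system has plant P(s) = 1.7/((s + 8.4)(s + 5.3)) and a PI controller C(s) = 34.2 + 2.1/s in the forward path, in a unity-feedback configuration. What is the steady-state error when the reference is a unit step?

The open loop C(s)P(s) has a pole at the origin (type 1), so the static position error constant is infinite and e_ss = 1/(1+∞) = 0.

0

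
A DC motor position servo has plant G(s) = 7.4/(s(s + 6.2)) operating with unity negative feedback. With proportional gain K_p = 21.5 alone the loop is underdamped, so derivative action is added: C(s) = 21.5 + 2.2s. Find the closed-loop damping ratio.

ζ = 0.891

Forward path: (21.5 + 2.2s)·7.4/(s(s+6.2)). The closed-loop characteristic equation is s² + (6.2 + 7.4·2.2)s + 7.4·21.5 = 0.
That is s² + 22.48s + 159.1 = 0, so ω_n = 12.61 rad/s and ζ = 22.48/(2·12.61) = 0.8911.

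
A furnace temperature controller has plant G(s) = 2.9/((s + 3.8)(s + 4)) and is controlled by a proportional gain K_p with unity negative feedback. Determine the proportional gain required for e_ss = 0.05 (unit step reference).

For a type-0 loop with proportional control, e_ss = 1/(1 + K_p·G(0)).
G(0) = 0.1908. Require 1/(1 + K_p·0.1908) = 0.05, so 1 + 0.1908·K_p = 20.
K_p = (20 − 1)/0.1908 = 99.6.

K_p = 99.6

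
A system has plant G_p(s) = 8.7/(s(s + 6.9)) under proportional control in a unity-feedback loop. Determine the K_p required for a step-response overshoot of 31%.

From %OS = 100·exp(−πζ/√(1−ζ²)) = 31%, ζ = −ln(0.31)/√(π²+ln²(0.31)) = 0.3493.
Characteristic equation s² + 6.9s + 8.7K_p = 0 gives ζ = 6.9/(2√(8.7K_p)).
Setting ζ = 0.3493: √(8.7K_p) = 6.9/(2·0.3493) = 9.876, so K_p = 97.54/8.7 = 11.2.

K_p = 11.2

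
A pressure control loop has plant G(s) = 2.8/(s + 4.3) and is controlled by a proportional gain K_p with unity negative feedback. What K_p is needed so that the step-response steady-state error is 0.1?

Steady-state error for a unit step on this type-0 loop is 1/(1 + K_p·G(0)).
G(0) = 0.6512. Require 1/(1 + K_p·0.6512) = 0.1, so 1 + 0.6512·K_p = 10.
K_p = (10 − 1)/0.6512 = 13.8.

K_p = 13.8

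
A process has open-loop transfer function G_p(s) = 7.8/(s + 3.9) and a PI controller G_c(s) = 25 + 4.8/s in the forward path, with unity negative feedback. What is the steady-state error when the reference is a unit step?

0

The open loop G_c(s)G_p(s) has a pole at the origin (type 1), so the static position error constant is infinite and e_ss = 1/(1+∞) = 0.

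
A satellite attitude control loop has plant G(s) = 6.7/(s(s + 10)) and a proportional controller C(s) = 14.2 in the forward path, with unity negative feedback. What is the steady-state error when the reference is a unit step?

The open loop C(s)G(s) has a pole at the origin (type 1), so the static position error constant is infinite and e_ss = 1/(1+∞) = 0.

0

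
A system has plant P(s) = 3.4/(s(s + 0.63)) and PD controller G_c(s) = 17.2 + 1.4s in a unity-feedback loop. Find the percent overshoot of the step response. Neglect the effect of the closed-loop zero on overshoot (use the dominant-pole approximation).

30.6%

Forward path: (17.2 + 1.4s)·3.4/(s(s+0.63)). The closed-loop characteristic equation is s² + (0.63 + 3.4·1.4)s + 3.4·17.2 = 0.
That is s² + 5.39s + 58.48 = 0, so ω_n = 7.647 rad/s and ζ = 5.39/(2·7.647) = 0.3524.
%OS = 100·exp(−πζ/√(1−ζ²)) = 30.6%.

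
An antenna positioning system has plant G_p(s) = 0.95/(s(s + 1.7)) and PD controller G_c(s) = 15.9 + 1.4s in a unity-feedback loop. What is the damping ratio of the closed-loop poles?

Forward path: (15.9 + 1.4s)·0.95/(s(s+1.7)). The closed-loop characteristic equation is s² + (1.7 + 0.95·1.4)s + 0.95·15.9 = 0.
That is s² + 3.03s + 15.11 = 0, so ω_n = 3.887 rad/s and ζ = 3.03/(2·3.887) = 0.3898.

ζ = 0.39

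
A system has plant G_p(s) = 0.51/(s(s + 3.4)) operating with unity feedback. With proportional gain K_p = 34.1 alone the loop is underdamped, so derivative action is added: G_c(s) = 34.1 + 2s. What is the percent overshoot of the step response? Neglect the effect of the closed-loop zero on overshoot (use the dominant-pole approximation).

Forward path: (34.1 + 2s)·0.51/(s(s+3.4)). The closed-loop characteristic equation is s² + (3.4 + 0.51·2)s + 0.51·34.1 = 0.
That is s² + 4.42s + 17.39 = 0, so ω_n = 4.17 rad/s and ζ = 4.42/(2·4.17) = 0.5299.
%OS = 100·exp(−πζ/√(1−ζ²)) = 14%.

14%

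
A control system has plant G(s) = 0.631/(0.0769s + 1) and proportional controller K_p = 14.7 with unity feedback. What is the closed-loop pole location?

s = -133.6

Closed loop: T(s) = K_p·G/(1+K_p·G) = 9.276/(0.0769s + 1 + 9.276), with pole at s = −(1 + 9.276)/0.0769 = −133.6.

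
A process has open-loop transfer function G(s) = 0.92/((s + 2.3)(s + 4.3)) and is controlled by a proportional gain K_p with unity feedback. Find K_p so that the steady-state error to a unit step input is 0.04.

K_p = 258

For a type-0 loop with proportional control, e_ss = 1/(1 + K_p·G(0)).
G(0) = 0.09302. Require 1/(1 + K_p·0.09302) = 0.04, so 1 + 0.09302·K_p = 25.
K_p = (25 − 1)/0.09302 = 258.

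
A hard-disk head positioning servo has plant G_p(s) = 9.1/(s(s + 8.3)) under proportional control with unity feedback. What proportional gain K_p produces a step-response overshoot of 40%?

From %OS = 100·exp(−πζ/√(1−ζ²)) = 40%, ζ = −ln(0.4)/√(π²+ln²(0.4)) = 0.28.
Characteristic equation s² + 8.3s + 9.1K_p = 0 gives ζ = 8.3/(2√(9.1K_p)).
Setting ζ = 0.28: √(9.1K_p) = 8.3/(2·0.28) = 14.82, so K_p = 219.7/9.1 = 24.1.

K_p = 24.1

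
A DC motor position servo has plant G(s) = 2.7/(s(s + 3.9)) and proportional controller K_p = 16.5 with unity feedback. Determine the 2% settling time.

T_s ≈ 2.05 s

Closed-loop characteristic equation: s² + 3.9s + 44.55 = 0, so ω_n = 6.675 rad/s and ζ = 3.9/(2·6.675) = 0.2922.
2% settling time T_s ≈ 4/(ζω_n) = 4/1.95 = 2.05 s.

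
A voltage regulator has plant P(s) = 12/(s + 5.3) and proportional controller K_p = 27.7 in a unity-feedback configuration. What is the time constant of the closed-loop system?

τ = 0.00296 s

Closed-loop transfer function: T(s) = K_p·P(s)/(1 + K_p·P(s)) = 332.4/(s + 5.3 + 332.4) = 332.4/(s + 337.7).
Time constant τ = 1/337.7 = 0.00296 s.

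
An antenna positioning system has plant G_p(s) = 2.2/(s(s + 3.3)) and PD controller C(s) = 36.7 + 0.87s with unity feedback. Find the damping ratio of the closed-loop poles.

Forward path: (36.7 + 0.87s)·2.2/(s(s+3.3)). The closed-loop characteristic equation is s² + (3.3 + 2.2·0.87)s + 2.2·36.7 = 0.
That is s² + 5.214s + 80.74 = 0, so ω_n = 8.986 rad/s and ζ = 5.214/(2·8.986) = 0.2901.

ζ = 0.29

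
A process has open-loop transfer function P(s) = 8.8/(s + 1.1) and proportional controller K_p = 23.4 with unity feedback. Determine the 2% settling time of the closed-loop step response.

Closed-loop transfer function: T(s) = K_p·P(s)/(1 + K_p·P(s)) = 205.9/(s + 1.1 + 205.9) = 205.9/(s + 207).
Time constant τ = 1/207 = 0.00483 s, so the 2% settling time is about 4τ = 0.0193 s.

T_s ≈ 0.0193 s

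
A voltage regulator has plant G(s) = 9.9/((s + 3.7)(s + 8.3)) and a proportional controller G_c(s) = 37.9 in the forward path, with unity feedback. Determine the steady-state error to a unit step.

0.0757

The loop is type 0. Static position error constant K_pos = G_c(0)·G(0) = 37.9·0.3224 = 12.22.
Steady-state error to a unit step: e_ss = 1/(1+K_pos) = 1/13.22 = 0.0757.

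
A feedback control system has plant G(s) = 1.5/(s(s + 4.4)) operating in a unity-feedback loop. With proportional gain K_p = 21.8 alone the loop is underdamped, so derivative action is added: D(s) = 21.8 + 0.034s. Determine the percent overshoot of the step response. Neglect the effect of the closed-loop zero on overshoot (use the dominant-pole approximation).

Forward path: (21.8 + 0.034s)·1.5/(s(s+4.4)). The closed-loop characteristic equation is s² + (4.4 + 1.5·0.034)s + 1.5·21.8 = 0.
That is s² + 4.451s + 32.7 = 0, so ω_n = 5.718 rad/s and ζ = 4.451/(2·5.718) = 0.3892.
%OS = 100·exp(−πζ/√(1−ζ²)) = 26.5%.

26.5%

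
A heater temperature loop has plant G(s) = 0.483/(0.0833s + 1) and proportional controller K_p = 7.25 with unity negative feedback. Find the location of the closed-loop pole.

Closed loop: T(s) = K_p·G/(1+K_p·G) = 3.502/(0.0833s + 1 + 3.502), with pole at s = −(1 + 3.502)/0.0833 = −54.04.

s = -54.04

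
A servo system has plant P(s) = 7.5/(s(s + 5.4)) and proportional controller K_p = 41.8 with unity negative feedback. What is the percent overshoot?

Closed-loop characteristic equation: s² + 5.4s + 313.5 = 0, so ω_n = 17.71 rad/s and ζ = 5.4/(2·17.71) = 0.1525.
%OS = 100·exp(−πζ/√(1−ζ²)) = 100·exp(−π·0.1525/√0.9767) = 61.6%.

61.6%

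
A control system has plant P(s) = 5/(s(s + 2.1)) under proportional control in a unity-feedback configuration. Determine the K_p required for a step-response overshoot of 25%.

From %OS = 100·exp(−πζ/√(1−ζ²)) = 25%, ζ = −ln(0.25)/√(π²+ln²(0.25)) = 0.4037.
Characteristic equation s² + 2.1s + 5K_p = 0 gives ζ = 2.1/(2√(5K_p)).
Setting ζ = 0.4037: √(5K_p) = 2.1/(2·0.4037) = 2.601, so K_p = 6.764/5 = 1.35.

K_p = 1.35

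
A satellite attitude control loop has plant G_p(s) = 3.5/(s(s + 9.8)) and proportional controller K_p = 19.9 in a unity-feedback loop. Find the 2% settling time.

T_s ≈ 0.816 s

The closed-loop denominator s² + 9.8s + 69.65 gives ω_n = √69.65 = 8.346 and ζ = 9.8/(2ω_n) = 0.5871.
2% settling time T_s ≈ 4/(ζω_n) = 4/4.9 = 0.816 s.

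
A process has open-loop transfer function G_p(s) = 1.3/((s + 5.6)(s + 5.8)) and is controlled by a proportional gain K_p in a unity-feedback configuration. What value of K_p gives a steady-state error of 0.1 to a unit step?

Steady-state error for a unit step on this type-0 loop is 1/(1 + K_p·G_p(0)).
G_p(0) = 0.04002. Require 1/(1 + K_p·0.04002) = 0.1, so 1 + 0.04002·K_p = 10.
K_p = (10 − 1)/0.04002 = 225.

K_p = 225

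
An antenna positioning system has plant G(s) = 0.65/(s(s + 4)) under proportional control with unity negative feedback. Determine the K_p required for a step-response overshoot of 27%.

K_p = 41.6

From %OS = 100·exp(−πζ/√(1−ζ²)) = 27%, ζ = −ln(0.27)/√(π²+ln²(0.27)) = 0.3847.
Characteristic equation s² + 4s + 0.65K_p = 0 gives ζ = 4/(2√(0.65K_p)).
Setting ζ = 0.3847: √(0.65K_p) = 4/(2·0.3847) = 5.199, so K_p = 27.03/0.65 = 41.6.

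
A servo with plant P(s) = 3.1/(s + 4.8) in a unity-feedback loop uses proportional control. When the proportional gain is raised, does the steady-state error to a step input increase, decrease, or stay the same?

The position error constant K_pos = K_p·P(0) grows with K_p, and e_ss = 1/(1+K_pos) falls.

decrease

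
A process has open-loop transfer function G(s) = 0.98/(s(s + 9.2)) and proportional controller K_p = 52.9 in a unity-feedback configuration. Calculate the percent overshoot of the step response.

Closed-loop characteristic equation: s² + 9.2s + 51.84 = 0, so ω_n = 7.2 rad/s and ζ = 9.2/(2·7.2) = 0.6389.
%OS = 100·exp(−πζ/√(1−ζ²)) = 100·exp(−π·0.6389/√0.5918) = 7.36%.

7.36%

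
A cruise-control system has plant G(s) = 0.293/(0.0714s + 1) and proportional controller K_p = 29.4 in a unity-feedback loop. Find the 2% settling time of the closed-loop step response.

Closed loop: T(s) = K_p·G/(1+K_p·G) = 8.614/(0.0714s + 1 + 8.614), with pole at s = −(1 + 8.614)/0.0714 = −134.7.
τ = 1/134.7 = 0.007427 s, so 2% settling time ≈ 4τ = 0.0297 s.

T_s ≈ 0.0297 s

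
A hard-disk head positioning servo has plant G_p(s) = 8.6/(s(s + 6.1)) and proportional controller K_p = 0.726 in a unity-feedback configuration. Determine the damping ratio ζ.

ζ = 1.22

1 + K_p·G_p(s) = 0 gives s² + 6.1s + 6.244 = 0.
So ω_n² = 6.244 ⇒ ω_n = 2.499 rad/s, and ζ = 6.1/(2ω_n) = 1.22.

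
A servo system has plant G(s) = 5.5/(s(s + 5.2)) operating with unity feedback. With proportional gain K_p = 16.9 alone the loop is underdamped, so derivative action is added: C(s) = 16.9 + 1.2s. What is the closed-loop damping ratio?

Forward path: (16.9 + 1.2s)·5.5/(s(s+5.2)). The closed-loop characteristic equation is s² + (5.2 + 5.5·1.2)s + 5.5·16.9 = 0.
That is s² + 11.8s + 92.95 = 0, so ω_n = 9.641 rad/s and ζ = 11.8/(2·9.641) = 0.612.

ζ = 0.612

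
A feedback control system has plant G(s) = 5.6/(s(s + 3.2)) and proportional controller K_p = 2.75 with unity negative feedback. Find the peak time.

T_p = 0.877 s

Closed-loop characteristic equation: s² + 3.2s + 15.4 = 0, so ω_n = 3.924 rad/s and ζ = 3.2/(2·3.924) = 0.4077.
Damped frequency ω_d = ω_n√(1−ζ²) = 3.583 rad/s, so peak time T_p = π/ω_d = 0.877 s.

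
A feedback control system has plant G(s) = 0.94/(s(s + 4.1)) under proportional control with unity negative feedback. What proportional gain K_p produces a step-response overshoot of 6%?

K_p = 10

From %OS = 100·exp(−πζ/√(1−ζ²)) = 6%, ζ = −ln(0.06)/√(π²+ln²(0.06)) = 0.6671.
Characteristic equation s² + 4.1s + 0.94K_p = 0 gives ζ = 4.1/(2√(0.94K_p)).
Setting ζ = 0.6671: √(0.94K_p) = 4.1/(2·0.6671) = 3.073, so K_p = 9.443/0.94 = 10.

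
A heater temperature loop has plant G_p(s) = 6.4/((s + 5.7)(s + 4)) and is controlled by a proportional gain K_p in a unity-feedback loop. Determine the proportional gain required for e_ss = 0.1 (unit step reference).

K_p = 32.1

The loop is type 0, so e_ss(step) = 1/(1 + K_pos) with K_pos = K_p·G_p(0).
G_p(0) = 0.2807. Require 1/(1 + K_p·0.2807) = 0.1, so 1 + 0.2807·K_p = 10.
K_p = (10 − 1)/0.2807 = 32.1.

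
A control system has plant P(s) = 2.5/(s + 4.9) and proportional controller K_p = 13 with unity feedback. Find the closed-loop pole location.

s = -37.4

Closed-loop transfer function: T(s) = K_p·P(s)/(1 + K_p·P(s)) = 32.5/(s + 4.9 + 32.5) = 32.5/(s + 37.4).
The closed-loop pole is at s = −37.4.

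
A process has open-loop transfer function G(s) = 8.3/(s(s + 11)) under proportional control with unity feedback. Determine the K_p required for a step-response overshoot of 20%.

K_p = 17.5

From %OS = 100·exp(−πζ/√(1−ζ²)) = 20%, ζ = −ln(0.2)/√(π²+ln²(0.2)) = 0.4559.
Characteristic equation s² + 11s + 8.3K_p = 0 gives ζ = 11/(2√(8.3K_p)).
Setting ζ = 0.4559: √(8.3K_p) = 11/(2·0.4559) = 12.06, so K_p = 145.5/8.3 = 17.5.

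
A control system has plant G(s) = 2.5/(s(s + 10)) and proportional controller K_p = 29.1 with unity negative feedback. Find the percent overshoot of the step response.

10.3%

From 1 + K_pG(s) = 0: s² + 10s + 72.75 = 0 ⇒ ω_n = 8.529, ζ = 0.5862.
%OS = 100·exp(−πζ/√(1−ζ²)) = 100·exp(−π·0.5862/√0.6564) = 10.3%.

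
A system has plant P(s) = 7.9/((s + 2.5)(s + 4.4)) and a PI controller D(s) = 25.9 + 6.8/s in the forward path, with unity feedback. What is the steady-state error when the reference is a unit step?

0

The open loop D(s)P(s) has a pole at the origin (type 1), so the static position error constant is infinite and e_ss = 1/(1+∞) = 0.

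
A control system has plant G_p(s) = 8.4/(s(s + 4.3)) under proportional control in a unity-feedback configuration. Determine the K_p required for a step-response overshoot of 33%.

K_p = 4.97

From %OS = 100·exp(−πζ/√(1−ζ²)) = 33%, ζ = −ln(0.33)/√(π²+ln²(0.33)) = 0.3328.
Characteristic equation s² + 4.3s + 8.4K_p = 0 gives ζ = 4.3/(2√(8.4K_p)).
Setting ζ = 0.3328: √(8.4K_p) = 4.3/(2·0.3328) = 6.461, so K_p = 41.74/8.4 = 4.97.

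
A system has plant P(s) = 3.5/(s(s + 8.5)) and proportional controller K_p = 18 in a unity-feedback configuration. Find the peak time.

Closed-loop characteristic equation: s² + 8.5s + 63 = 0, so ω_n = 7.937 rad/s and ζ = 8.5/(2·7.937) = 0.5354.
Damped frequency ω_d = ω_n√(1−ζ²) = 6.704 rad/s, so peak time T_p = π/ω_d = 0.469 s.

T_p = 0.469 s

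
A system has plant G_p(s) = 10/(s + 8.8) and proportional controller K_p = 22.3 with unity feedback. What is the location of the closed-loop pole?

s = -231.8

Closed-loop transfer function: T(s) = K_p·G_p(s)/(1 + K_p·G_p(s)) = 223/(s + 8.8 + 223) = 223/(s + 231.8).
The closed-loop pole is at s = −231.8.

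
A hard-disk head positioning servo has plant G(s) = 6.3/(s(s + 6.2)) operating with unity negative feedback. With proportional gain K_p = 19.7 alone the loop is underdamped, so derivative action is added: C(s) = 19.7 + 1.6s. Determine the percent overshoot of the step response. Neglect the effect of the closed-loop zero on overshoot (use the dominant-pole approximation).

3.47%

Forward path: (19.7 + 1.6s)·6.3/(s(s+6.2)). The closed-loop characteristic equation is s² + (6.2 + 6.3·1.6)s + 6.3·19.7 = 0.
That is s² + 16.28s + 124.1 = 0, so ω_n = 11.14 rad/s and ζ = 16.28/(2·11.14) = 0.7307.
%OS = 100·exp(−πζ/√(1−ζ²)) = 3.47%.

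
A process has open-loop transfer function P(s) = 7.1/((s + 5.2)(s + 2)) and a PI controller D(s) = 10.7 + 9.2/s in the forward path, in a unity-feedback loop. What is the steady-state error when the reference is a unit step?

The open loop D(s)P(s) has a pole at the origin (type 1), so the static position error constant is infinite and e_ss = 1/(1+∞) = 0.

0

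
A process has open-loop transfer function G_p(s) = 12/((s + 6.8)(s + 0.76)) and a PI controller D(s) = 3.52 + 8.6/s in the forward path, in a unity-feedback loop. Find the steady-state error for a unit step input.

0

The open loop D(s)G_p(s) has a pole at the origin (type 1), so the static position error constant is infinite and e_ss = 1/(1+∞) = 0.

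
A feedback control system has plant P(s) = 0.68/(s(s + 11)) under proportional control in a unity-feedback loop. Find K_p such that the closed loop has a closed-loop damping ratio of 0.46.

Closed-loop characteristic equation: s² + 11s + K_p·0.68 = 0.
So ω_n = √(0.68K_p) and 2ζω_n = 11, giving ζ = 11/(2√(0.68K_p)).
Setting ζ = 0.46: √(0.68K_p) = 11/(2·0.46) = 11.96, so K_p = 143/0.68 = 210.

K_p = 210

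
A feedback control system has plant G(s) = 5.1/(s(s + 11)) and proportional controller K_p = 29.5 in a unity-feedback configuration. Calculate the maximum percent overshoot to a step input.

From 1 + K_pG(s) = 0: s² + 11s + 150.4 = 0 ⇒ ω_n = 12.27, ζ = 0.4484.
%OS = 100·exp(−πζ/√(1−ζ²)) = 100·exp(−π·0.4484/√0.7989) = 20.7%.

20.7%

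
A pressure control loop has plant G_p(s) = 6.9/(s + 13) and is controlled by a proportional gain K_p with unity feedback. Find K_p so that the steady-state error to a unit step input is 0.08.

Steady-state error for a unit step on this type-0 loop is 1/(1 + K_p·G_p(0)).
G_p(0) = 0.5308. Require 1/(1 + K_p·0.5308) = 0.08, so 1 + 0.5308·K_p = 12.5.
K_p = (12.5 − 1)/0.5308 = 21.7.

K_p = 21.7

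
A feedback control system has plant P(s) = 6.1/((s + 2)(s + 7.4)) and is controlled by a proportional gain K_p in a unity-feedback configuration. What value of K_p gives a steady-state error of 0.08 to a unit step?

For a type-0 loop with proportional control, e_ss = 1/(1 + K_p·P(0)).
P(0) = 0.4122. Require 1/(1 + K_p·0.4122) = 0.08, so 1 + 0.4122·K_p = 12.5.
K_p = (12.5 − 1)/0.4122 = 27.9.

K_p = 27.9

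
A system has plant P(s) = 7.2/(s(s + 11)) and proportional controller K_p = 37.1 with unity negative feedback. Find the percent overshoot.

32.5%

The closed-loop denominator s² + 11s + 267.1 gives ω_n = √267.1 = 16.34 and ζ = 11/(2ω_n) = 0.3365.
%OS = 100·exp(−πζ/√(1−ζ²)) = 100·exp(−π·0.3365/√0.8868) = 32.5%.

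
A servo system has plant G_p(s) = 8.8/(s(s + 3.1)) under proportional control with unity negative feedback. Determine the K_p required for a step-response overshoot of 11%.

From %OS = 100·exp(−πζ/√(1−ζ²)) = 11%, ζ = −ln(0.11)/√(π²+ln²(0.11)) = 0.5749.
Characteristic equation s² + 3.1s + 8.8K_p = 0 gives ζ = 3.1/(2√(8.8K_p)).
Setting ζ = 0.5749: √(8.8K_p) = 3.1/(2·0.5749) = 2.696, so K_p = 7.269/8.8 = 0.826.

K_p = 0.826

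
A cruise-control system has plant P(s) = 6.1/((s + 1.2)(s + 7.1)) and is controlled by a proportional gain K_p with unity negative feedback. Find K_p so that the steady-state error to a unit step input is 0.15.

For a type-0 loop with proportional control, e_ss = 1/(1 + K_p·P(0)).
P(0) = 0.716. Require 1/(1 + K_p·0.716) = 0.15, so 1 + 0.716·K_p = 6.667.
K_p = (6.667 − 1)/0.716 = 7.91.

K_p = 7.91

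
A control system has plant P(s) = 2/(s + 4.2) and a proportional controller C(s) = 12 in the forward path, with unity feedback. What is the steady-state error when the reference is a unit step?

0.149

The loop is type 0. Static position error constant K_pos = C(0)·P(0) = 12·0.4762 = 5.714.
Steady-state error to a unit step: e_ss = 1/(1+K_pos) = 1/6.714 = 0.149.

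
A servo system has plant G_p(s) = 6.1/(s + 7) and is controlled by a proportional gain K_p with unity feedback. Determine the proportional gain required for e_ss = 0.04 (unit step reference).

For a type-0 loop with proportional control, e_ss = 1/(1 + K_p·G_p(0)).
G_p(0) = 0.8714. Require 1/(1 + K_p·0.8714) = 0.04, so 1 + 0.8714·K_p = 25.
K_p = (25 − 1)/0.8714 = 27.5.

K_p = 27.5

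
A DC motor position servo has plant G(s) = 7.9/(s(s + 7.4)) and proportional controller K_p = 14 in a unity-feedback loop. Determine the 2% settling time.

The closed-loop denominator s² + 7.4s + 110.6 gives ω_n = √110.6 = 10.52 and ζ = 7.4/(2ω_n) = 0.3518.
2% settling time T_s ≈ 4/(ζω_n) = 4/3.7 = 1.08 s.

T_s ≈ 1.08 s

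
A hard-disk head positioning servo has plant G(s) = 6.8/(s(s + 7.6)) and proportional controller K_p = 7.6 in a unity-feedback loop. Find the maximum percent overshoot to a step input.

The closed-loop denominator s² + 7.6s + 51.68 gives ω_n = √51.68 = 7.189 and ζ = 7.6/(2ω_n) = 0.5286.
%OS = 100·exp(−πζ/√(1−ζ²)) = 100·exp(−π·0.5286/√0.7206) = 14.1%.

14.1%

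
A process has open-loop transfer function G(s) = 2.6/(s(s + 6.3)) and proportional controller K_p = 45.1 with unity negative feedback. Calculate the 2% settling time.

T_s ≈ 1.27 s

Closed-loop characteristic equation: s² + 6.3s + 117.3 = 0, so ω_n = 10.83 rad/s and ζ = 6.3/(2·10.83) = 0.2909.
2% settling time T_s ≈ 4/(ζω_n) = 4/3.15 = 1.27 s.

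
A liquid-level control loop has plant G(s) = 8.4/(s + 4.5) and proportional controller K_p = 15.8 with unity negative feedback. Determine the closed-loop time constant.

Closed-loop transfer function: T(s) = K_p·G(s)/(1 + K_p·G(s)) = 132.7/(s + 4.5 + 132.7) = 132.7/(s + 137.2).
Time constant τ = 1/137.2 = 0.00729 s.

τ = 0.00729 s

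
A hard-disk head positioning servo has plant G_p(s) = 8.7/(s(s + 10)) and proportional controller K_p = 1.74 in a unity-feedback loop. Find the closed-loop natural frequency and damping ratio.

ω_n = 3.89 rad/s, ζ = 1.29

1 + K_p·G_p(s) = 0 gives s² + 10s + 15.14 = 0.
Matching s² + 2ζω_n s + ω_n²: ω_n = √15.14 = 3.891 rad/s and 2ζω_n = 10, so ζ = 10/(2·3.891) = 1.29.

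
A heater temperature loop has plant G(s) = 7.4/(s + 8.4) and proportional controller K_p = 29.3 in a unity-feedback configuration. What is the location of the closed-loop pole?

Closed-loop transfer function: T(s) = K_p·G(s)/(1 + K_p·G(s)) = 216.8/(s + 8.4 + 216.8) = 216.8/(s + 225.2).
The closed-loop pole is at s = −225.2.

s = -225.2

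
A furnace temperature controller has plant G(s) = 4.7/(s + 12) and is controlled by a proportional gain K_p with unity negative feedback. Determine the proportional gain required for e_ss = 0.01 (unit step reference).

K_p = 253

The loop is type 0, so e_ss(step) = 1/(1 + K_pos) with K_pos = K_p·G(0).
G(0) = 0.3917. Require 1/(1 + K_p·0.3917) = 0.01, so 1 + 0.3917·K_p = 100.
K_p = (100 − 1)/0.3917 = 253.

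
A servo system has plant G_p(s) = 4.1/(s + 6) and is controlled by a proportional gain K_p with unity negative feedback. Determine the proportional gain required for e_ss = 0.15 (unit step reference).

The loop is type 0, so e_ss(step) = 1/(1 + K_pos) with K_pos = K_p·G_p(0).
G_p(0) = 0.6833. Require 1/(1 + K_p·0.6833) = 0.15, so 1 + 0.6833·K_p = 6.667.
K_p = (6.667 − 1)/0.6833 = 8.29.

K_p = 8.29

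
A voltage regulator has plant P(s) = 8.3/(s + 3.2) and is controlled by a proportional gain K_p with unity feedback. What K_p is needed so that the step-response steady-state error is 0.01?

Steady-state error for a unit step on this type-0 loop is 1/(1 + K_p·P(0)).
P(0) = 2.594. Require 1/(1 + K_p·2.594) = 0.01, so 1 + 2.594·K_p = 100.
K_p = (100 − 1)/2.594 = 38.2.

K_p = 38.2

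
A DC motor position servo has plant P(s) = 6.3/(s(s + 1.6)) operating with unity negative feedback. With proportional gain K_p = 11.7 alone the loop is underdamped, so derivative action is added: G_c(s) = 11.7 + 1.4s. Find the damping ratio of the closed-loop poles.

ζ = 0.607

Forward path: (11.7 + 1.4s)·6.3/(s(s+1.6)). The closed-loop characteristic equation is s² + (1.6 + 6.3·1.4)s + 6.3·11.7 = 0.
That is s² + 10.42s + 73.71 = 0, so ω_n = 8.585 rad/s and ζ = 10.42/(2·8.585) = 0.6068.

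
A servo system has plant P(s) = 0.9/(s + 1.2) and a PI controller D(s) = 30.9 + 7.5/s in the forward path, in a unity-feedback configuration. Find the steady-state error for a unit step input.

The open loop D(s)P(s) has a pole at the origin (type 1), so the static position error constant is infinite and e_ss = 1/(1+∞) = 0.

0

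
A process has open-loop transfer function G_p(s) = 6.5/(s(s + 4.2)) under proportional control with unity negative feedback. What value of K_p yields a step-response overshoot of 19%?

From %OS = 100·exp(−πζ/√(1−ζ²)) = 19%, ζ = −ln(0.19)/√(π²+ln²(0.19)) = 0.4673.
Characteristic equation s² + 4.2s + 6.5K_p = 0 gives ζ = 4.2/(2√(6.5K_p)).
Setting ζ = 0.4673: √(6.5K_p) = 4.2/(2·0.4673) = 4.493, so K_p = 20.19/6.5 = 3.11.

K_p = 3.11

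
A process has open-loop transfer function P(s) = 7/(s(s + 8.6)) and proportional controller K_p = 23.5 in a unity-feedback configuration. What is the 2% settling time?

Closed-loop characteristic equation: s² + 8.6s + 164.5 = 0, so ω_n = 12.83 rad/s and ζ = 8.6/(2·12.83) = 0.3353.
2% settling time T_s ≈ 4/(ζω_n) = 4/4.3 = 0.93 s.

T_s ≈ 0.93 s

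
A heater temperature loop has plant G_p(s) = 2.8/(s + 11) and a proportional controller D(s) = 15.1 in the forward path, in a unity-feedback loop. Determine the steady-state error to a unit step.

0.206

The loop is type 0. Static position error constant K_pos = D(0)·G_p(0) = 15.1·0.2545 = 3.844.
Steady-state error to a unit step: e_ss = 1/(1+K_pos) = 1/4.844 = 0.206.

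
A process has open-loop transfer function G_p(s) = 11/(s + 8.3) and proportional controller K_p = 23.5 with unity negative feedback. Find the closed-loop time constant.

Closed-loop transfer function: T(s) = K_p·G_p(s)/(1 + K_p·G_p(s)) = 258.5/(s + 8.3 + 258.5) = 258.5/(s + 266.8).
Time constant τ = 1/266.8 = 0.00375 s.

τ = 0.00375 s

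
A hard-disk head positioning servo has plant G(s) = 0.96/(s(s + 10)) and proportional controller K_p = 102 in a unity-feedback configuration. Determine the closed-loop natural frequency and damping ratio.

ω_n = 9.9 rad/s, ζ = 0.505

1 + K_p·G(s) = 0 gives s² + 10s + 97.92 = 0.
Matching s² + 2ζω_n s + ω_n²: ω_n = √97.92 = 9.895 rad/s and 2ζω_n = 10, so ζ = 10/(2·9.895) = 0.505.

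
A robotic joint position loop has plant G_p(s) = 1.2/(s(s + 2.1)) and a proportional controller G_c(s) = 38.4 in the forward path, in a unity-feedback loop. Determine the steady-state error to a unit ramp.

0.0456

The loop has one pole at the origin (type 1). Velocity error constant K_v = lim_{s→0} s·G_c(s)G_p(s) = 38.4·1.2/2.1 = 21.94.
Steady-state error to a unit ramp: e_ss = 1/K_v = 0.0456.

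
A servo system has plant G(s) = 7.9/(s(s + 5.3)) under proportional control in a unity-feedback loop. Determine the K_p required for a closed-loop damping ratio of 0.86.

Closed-loop characteristic equation: s² + 5.3s + K_p·7.9 = 0.
So ω_n = √(7.9K_p) and 2ζω_n = 5.3, giving ζ = 5.3/(2√(7.9K_p)).
Setting ζ = 0.86: √(7.9K_p) = 5.3/(2·0.86) = 3.081, so K_p = 9.495/7.9 = 1.2.

K_p = 1.2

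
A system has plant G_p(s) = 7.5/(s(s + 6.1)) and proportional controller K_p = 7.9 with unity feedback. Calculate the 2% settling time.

From 1 + K_pG_p(s) = 0: s² + 6.1s + 59.25 = 0 ⇒ ω_n = 7.697, ζ = 0.3962.
2% settling time T_s ≈ 4/(ζω_n) = 4/3.05 = 1.31 s.

T_s ≈ 1.31 s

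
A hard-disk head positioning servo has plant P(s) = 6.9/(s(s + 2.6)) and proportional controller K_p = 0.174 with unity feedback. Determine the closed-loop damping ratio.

1 + K_p·P(s) = 0 gives s² + 2.6s + 1.201 = 0.
Matching s² + 2ζω_n s + ω_n²: ω_n = √1.201 = 1.096 rad/s and 2ζω_n = 2.6, so ζ = 2.6/(2·1.096) = 1.19.

ζ = 1.19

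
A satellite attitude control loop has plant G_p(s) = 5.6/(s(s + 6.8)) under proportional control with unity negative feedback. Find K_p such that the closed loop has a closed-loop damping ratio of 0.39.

K_p = 13.6

Closed-loop characteristic equation: s² + 6.8s + K_p·5.6 = 0.
So ω_n = √(5.6K_p) and 2ζω_n = 6.8, giving ζ = 6.8/(2√(5.6K_p)).
Setting ζ = 0.39: √(5.6K_p) = 6.8/(2·0.39) = 8.718, so K_p = 76/5.6 = 13.6.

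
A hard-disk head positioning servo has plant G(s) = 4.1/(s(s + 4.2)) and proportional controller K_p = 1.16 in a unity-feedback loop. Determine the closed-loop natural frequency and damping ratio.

The closed-loop denominator is s(s+4.2) + 1.16·4.1 = s² + 4.2s + 4.756.
So ω_n² = 4.756 ⇒ ω_n = 2.181 rad/s, and ζ = 4.2/(2ω_n) = 0.963.

ω_n = 2.18 rad/s, ζ = 0.963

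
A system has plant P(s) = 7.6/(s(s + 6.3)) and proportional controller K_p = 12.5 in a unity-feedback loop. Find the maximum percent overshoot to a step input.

From 1 + K_pP(s) = 0: s² + 6.3s + 95 = 0 ⇒ ω_n = 9.747, ζ = 0.3232.
%OS = 100·exp(−πζ/√(1−ζ²)) = 100·exp(−π·0.3232/√0.8956) = 34.2%.

34.2%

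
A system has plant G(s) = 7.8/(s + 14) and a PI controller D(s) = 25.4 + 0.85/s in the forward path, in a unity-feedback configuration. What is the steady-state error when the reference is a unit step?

0

The open loop D(s)G(s) has a pole at the origin (type 1), so the static position error constant is infinite and e_ss = 1/(1+∞) = 0.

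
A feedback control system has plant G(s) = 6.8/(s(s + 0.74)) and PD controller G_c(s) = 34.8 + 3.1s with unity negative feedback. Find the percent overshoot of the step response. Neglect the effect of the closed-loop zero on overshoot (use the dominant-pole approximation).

4.24%

Forward path: (34.8 + 3.1s)·6.8/(s(s+0.74)). The closed-loop characteristic equation is s² + (0.74 + 6.8·3.1)s + 6.8·34.8 = 0.
That is s² + 21.82s + 236.6 = 0, so ω_n = 15.38 rad/s and ζ = 21.82/(2·15.38) = 0.7092.
%OS = 100·exp(−πζ/√(1−ζ²)) = 4.24%.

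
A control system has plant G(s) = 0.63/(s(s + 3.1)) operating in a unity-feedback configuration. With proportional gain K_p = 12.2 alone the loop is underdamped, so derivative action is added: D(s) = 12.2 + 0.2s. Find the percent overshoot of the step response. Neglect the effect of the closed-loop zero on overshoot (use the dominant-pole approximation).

10.6%

Forward path: (12.2 + 0.2s)·0.63/(s(s+3.1)). The closed-loop characteristic equation is s² + (3.1 + 0.63·0.2)s + 0.63·12.2 = 0.
That is s² + 3.226s + 7.686 = 0, so ω_n = 2.772 rad/s and ζ = 3.226/(2·2.772) = 0.5818.
%OS = 100·exp(−πζ/√(1−ζ²)) = 10.6%.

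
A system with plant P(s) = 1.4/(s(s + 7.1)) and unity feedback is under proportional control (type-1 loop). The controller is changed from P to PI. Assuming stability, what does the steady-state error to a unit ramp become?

0

The integrator raises the loop to type 2, so K_v → ∞ and e_ss to a ramp is zero.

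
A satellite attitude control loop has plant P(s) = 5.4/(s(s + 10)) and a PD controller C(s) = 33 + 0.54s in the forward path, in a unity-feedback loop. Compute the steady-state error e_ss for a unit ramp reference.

0.0561

The loop has one pole at the origin (type 1). Velocity error constant K_v = lim_{s→0} s·C(s)P(s) = 33·5.4/10 = 17.82.
Steady-state error to a unit ramp: e_ss = 1/K_v = 0.0561.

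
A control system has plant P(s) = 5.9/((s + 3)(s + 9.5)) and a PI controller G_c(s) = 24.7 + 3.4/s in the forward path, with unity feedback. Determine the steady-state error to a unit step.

The open loop G_c(s)P(s) has a pole at the origin (type 1), so the static position error constant is infinite and e_ss = 1/(1+∞) = 0.

0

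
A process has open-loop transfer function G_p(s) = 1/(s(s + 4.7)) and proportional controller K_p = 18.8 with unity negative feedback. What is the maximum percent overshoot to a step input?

Closed-loop characteristic equation: s² + 4.7s + 18.8 = 0, so ω_n = 4.336 rad/s and ζ = 4.7/(2·4.336) = 0.542.
%OS = 100·exp(−πζ/√(1−ζ²)) = 100·exp(−π·0.542/√0.7063) = 13.2%.

13.2%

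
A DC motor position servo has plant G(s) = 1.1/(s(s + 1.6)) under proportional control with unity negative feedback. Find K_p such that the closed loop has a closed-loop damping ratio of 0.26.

Closed-loop characteristic equation: s² + 1.6s + K_p·1.1 = 0.
So ω_n = √(1.1K_p) and 2ζω_n = 1.6, giving ζ = 1.6/(2√(1.1K_p)).
Setting ζ = 0.26: √(1.1K_p) = 1.6/(2·0.26) = 3.077, so K_p = 9.467/1.1 = 8.61.

K_p = 8.61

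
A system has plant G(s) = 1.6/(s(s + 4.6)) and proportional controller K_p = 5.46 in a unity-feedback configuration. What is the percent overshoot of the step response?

From 1 + K_pG(s) = 0: s² + 4.6s + 8.736 = 0 ⇒ ω_n = 2.956, ζ = 0.7782.
%OS = 100·exp(−πζ/√(1−ζ²)) = 100·exp(−π·0.7782/√0.3945) = 2.04%.

2.04%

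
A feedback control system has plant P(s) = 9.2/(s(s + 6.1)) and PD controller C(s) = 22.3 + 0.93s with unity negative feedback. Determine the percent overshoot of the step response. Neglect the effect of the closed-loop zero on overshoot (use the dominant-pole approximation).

15.4%

Forward path: (22.3 + 0.93s)·9.2/(s(s+6.1)). The closed-loop characteristic equation is s² + (6.1 + 9.2·0.93)s + 9.2·22.3 = 0.
That is s² + 14.66s + 205.2 = 0, so ω_n = 14.32 rad/s and ζ = 14.66/(2·14.32) = 0.5116.
%OS = 100·exp(−πζ/√(1−ζ²)) = 15.4%.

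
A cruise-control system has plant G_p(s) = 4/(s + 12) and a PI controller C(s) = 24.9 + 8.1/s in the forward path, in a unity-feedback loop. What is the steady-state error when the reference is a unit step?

The open loop C(s)G_p(s) has a pole at the origin (type 1), so the static position error constant is infinite and e_ss = 1/(1+∞) = 0.

0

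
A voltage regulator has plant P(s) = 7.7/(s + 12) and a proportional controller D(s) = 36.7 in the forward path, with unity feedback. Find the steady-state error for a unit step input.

The loop is type 0. Static position error constant K_pos = D(0)·P(0) = 36.7·0.6417 = 23.55.
Steady-state error to a unit step: e_ss = 1/(1+K_pos) = 1/24.55 = 0.0407.

0.0407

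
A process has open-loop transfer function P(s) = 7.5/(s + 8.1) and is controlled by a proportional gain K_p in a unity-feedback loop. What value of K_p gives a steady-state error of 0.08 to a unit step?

Steady-state error for a unit step on this type-0 loop is 1/(1 + K_p·P(0)).
P(0) = 0.9259. Require 1/(1 + K_p·0.9259) = 0.08, so 1 + 0.9259·K_p = 12.5.
K_p = (12.5 − 1)/0.9259 = 12.4.

K_p = 12.4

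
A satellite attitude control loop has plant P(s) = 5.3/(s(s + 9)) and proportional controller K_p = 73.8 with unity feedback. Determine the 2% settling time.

The closed-loop denominator s² + 9s + 391.1 gives ω_n = √391.1 = 19.78 and ζ = 9/(2ω_n) = 0.2275.
2% settling time T_s ≈ 4/(ζω_n) = 4/4.5 = 0.889 s.

T_s ≈ 0.889 s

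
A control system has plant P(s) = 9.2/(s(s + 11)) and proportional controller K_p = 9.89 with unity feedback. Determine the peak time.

T_p = 0.403 s

Closed-loop characteristic equation: s² + 11s + 90.99 = 0, so ω_n = 9.539 rad/s and ζ = 11/(2·9.539) = 0.5766.
Damped frequency ω_d = ω_n√(1−ζ²) = 7.793 rad/s, so peak time T_p = π/ω_d = 0.403 s.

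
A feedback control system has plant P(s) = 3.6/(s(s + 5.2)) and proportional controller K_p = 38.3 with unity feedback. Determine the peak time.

The closed-loop denominator s² + 5.2s + 137.9 gives ω_n = √137.9 = 11.74 and ζ = 5.2/(2ω_n) = 0.2214.
Damped frequency ω_d = ω_n√(1−ζ²) = 11.45 rad/s, so peak time T_p = π/ω_d = 0.274 s.

T_p = 0.274 s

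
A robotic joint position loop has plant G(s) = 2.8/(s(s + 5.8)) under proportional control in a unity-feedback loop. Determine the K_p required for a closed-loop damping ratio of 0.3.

K_p = 33.4

Closed-loop characteristic equation: s² + 5.8s + K_p·2.8 = 0.
So ω_n = √(2.8K_p) and 2ζω_n = 5.8, giving ζ = 5.8/(2√(2.8K_p)).
Setting ζ = 0.3: √(2.8K_p) = 5.8/(2·0.3) = 9.667, so K_p = 93.44/2.8 = 33.4.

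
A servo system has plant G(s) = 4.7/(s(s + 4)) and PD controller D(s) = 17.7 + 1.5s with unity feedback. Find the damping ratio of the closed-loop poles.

Forward path: (17.7 + 1.5s)·4.7/(s(s+4)). The closed-loop characteristic equation is s² + (4 + 4.7·1.5)s + 4.7·17.7 = 0.
That is s² + 11.05s + 83.19 = 0, so ω_n = 9.121 rad/s and ζ = 11.05/(2·9.121) = 0.6058.

ζ = 0.606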